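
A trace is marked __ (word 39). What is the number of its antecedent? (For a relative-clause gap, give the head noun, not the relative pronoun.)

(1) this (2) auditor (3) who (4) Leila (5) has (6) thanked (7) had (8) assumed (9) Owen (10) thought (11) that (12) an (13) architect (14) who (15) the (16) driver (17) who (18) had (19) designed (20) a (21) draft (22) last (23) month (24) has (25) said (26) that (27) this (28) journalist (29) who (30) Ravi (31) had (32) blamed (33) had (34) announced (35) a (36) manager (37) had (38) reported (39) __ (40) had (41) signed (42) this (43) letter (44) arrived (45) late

13

The gap at 39 is the subject of "signed", inside a relative clause.
The relative pronoun is "who" (word 14); it is bound by the head noun immediately before it.
Its filler is the head noun "architect", at word 13.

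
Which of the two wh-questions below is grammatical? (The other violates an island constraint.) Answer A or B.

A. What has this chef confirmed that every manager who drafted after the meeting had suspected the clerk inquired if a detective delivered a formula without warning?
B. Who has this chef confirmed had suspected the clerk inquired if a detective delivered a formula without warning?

In A, the wh-phrase is extracted from inside a complex-NP island (relative clause) (introduced by "who"), which blocks movement.
In B, the extraction path crosses only that-complement boundaries, which are transparent.
So B is grammatical.

B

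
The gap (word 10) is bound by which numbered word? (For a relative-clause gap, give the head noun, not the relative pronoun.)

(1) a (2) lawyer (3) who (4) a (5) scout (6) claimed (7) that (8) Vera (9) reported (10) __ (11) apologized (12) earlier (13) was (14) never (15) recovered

2

The gap at 10 is the subject of "apologized", inside a relative clause.
The relative pronoun is "who" (word 3); it is bound by the head noun immediately before it.
Its filler is the head noun "lawyer", at word 2.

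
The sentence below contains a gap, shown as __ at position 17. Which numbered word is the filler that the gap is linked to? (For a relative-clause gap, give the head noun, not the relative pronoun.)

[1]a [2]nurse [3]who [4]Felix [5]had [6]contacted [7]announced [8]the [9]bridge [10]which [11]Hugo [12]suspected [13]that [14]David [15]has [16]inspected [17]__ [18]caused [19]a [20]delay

9

The gap at 17 is the object of "inspected", inside a relative clause.
The relative pronoun is "which" (word 10); it is bound by the head noun immediately before it.
Its filler is the head noun "bridge", at word 9.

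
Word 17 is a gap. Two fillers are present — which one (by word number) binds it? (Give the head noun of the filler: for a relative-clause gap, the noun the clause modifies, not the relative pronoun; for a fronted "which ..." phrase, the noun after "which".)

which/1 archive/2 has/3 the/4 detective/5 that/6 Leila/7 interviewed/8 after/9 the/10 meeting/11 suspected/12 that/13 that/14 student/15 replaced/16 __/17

2

The marked gap is the direct object of "replaced".
Its filler is the fronted wh-phrase "which archive", at word 2.
(The other dependency links word 5 to a gap after word 8.)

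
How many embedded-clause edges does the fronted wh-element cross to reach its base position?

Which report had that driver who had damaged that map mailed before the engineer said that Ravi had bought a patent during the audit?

"which report" originates inside the matrix clause — no clause boundary is crossed.

0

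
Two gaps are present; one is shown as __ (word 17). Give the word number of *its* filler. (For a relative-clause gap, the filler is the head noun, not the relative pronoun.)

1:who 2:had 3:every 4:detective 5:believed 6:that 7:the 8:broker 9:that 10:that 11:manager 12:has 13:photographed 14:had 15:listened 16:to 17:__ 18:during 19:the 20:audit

The marked gap is the object of the preposition "to" of "listened".
Its filler is the fronted wh-phrase "who", at word 1.
(The other dependency links word 8 to a gap after word 13.)

1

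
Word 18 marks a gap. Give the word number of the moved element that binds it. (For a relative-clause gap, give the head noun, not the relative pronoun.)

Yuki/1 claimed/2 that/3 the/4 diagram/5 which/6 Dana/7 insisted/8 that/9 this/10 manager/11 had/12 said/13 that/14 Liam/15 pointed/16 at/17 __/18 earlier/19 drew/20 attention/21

5

The gap at 18 is the prepositional object of "pointed", inside a relative clause.
The relative pronoun is "which" (word 6); it is bound by the head noun immediately before it.
Its filler is the head noun "diagram", at word 5.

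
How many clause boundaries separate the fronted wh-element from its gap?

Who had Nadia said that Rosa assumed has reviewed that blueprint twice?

2

"who" is extracted from the subject of "reviewed".
Boundaries crossed, outermost first: [that], [Ø] — 2 in total.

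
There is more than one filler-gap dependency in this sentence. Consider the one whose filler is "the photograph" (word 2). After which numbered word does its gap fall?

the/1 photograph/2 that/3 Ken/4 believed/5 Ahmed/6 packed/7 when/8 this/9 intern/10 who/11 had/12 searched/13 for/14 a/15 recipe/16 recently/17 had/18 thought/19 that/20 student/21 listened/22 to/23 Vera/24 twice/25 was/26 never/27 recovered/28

The displaced element is "the photograph" (word 2).
It is linked across 1 clause boundary (Ø).
It functions as the direct object of "packed", so the gap sits immediately after word 7 ("packed").
Base order: Ken believed Ahmed packed the photograph when this intern who had searched for a recipe recently had thought that student listened to Vera twice.

7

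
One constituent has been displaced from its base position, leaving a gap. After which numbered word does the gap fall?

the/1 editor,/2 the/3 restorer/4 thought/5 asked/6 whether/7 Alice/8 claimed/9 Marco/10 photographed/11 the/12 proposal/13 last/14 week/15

5

The displaced element is "the editor" (word 2).
It is linked across 1 clause boundary (Ø).
It functions as the subject of "asked", so the gap sits immediately after word 5 ("thought").
Base order: The restorer thought the editor asked whether Alice claimed Marco photographed the proposal last week.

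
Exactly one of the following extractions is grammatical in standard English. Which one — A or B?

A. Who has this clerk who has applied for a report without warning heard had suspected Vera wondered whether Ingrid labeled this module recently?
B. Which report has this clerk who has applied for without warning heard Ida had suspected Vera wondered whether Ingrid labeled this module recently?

In B, the wh-phrase is extracted from inside a complex-NP island (relative clause) (introduced by "who"), which blocks movement.
In A, the extraction path crosses only that-complement boundaries, which are transparent.
So A is grammatical.

A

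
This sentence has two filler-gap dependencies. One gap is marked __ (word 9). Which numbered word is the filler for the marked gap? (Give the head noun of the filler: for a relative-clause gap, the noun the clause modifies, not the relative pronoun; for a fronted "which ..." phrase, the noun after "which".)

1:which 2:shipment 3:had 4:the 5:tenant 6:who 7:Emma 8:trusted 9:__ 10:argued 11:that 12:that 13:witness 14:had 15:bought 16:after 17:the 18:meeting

The marked gap is inside the relative clause, the direct object of "trusted".
Its filler is the head noun "tenant" (via "who"), at word 5.
(The other dependency links word 2 to a gap after word 15.)

5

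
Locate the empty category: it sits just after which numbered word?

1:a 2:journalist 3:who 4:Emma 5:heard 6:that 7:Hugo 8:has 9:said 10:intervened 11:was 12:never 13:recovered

9

The displaced element is "a journalist" (word 2).
It is linked across 2 clause boundaries (that → Ø).
It functions as the subject of "intervened", so the gap sits immediately after word 9 ("said").
Base order: Emma heard that Hugo has said a journalist intervened.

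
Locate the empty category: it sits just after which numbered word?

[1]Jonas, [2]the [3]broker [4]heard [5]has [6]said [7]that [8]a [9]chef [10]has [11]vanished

4

The displaced element is "Jonas" (word 1).
It is linked across 1 clause boundary (Ø).
It functions as the subject of "said", so the gap sits immediately after word 4 ("heard").
Base order: The broker heard that Jonas has said that a chef has vanished.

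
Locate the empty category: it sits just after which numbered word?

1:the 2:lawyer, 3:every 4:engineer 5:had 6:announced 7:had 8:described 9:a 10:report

The displaced element is "the lawyer" (word 2).
It is linked across 1 clause boundary (Ø).
It functions as the subject of "described", so the gap sits immediately after word 6 ("announced").
Base order: Every engineer had announced the lawyer had described a report.

6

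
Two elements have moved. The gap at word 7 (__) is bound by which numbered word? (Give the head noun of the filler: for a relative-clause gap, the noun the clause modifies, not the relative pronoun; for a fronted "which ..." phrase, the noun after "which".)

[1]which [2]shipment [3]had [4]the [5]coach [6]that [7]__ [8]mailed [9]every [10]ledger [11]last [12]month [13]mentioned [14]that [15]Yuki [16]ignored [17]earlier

5

The marked gap is inside the relative clause, the subject of "mailed".
Its filler is the head noun "coach" (via "that"), at word 5.
(The other dependency links word 2 to a gap after word 16.)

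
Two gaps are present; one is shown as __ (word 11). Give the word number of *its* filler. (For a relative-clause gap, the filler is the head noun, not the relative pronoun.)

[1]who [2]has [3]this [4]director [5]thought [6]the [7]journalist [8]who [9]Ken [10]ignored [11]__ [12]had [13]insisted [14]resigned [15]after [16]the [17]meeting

The marked gap is inside the relative clause, the direct object of "ignored".
Its filler is the head noun "journalist" (via "who"), at word 7.
(The other dependency links word 1 to a gap after word 13.)

7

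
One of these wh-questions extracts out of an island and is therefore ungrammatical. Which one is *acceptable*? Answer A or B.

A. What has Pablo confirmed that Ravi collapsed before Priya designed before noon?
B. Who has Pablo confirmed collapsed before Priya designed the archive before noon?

In A, the wh-phrase is extracted from inside an adjunct island (introduced by "before"), which blocks movement.
In B, the extraction path crosses only that-complement boundaries, which are transparent.
So B is grammatical.

B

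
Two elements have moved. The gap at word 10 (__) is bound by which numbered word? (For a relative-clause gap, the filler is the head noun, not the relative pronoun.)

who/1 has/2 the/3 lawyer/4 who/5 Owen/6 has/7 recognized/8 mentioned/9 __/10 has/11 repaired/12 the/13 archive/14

The marked gap is the subject of "repaired".
Its filler is the fronted wh-phrase "who", at word 1.
(The other dependency links word 4 to a gap after word 8.)

1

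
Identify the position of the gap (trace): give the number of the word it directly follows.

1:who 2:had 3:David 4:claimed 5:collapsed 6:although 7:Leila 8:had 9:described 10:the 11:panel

The displaced element is "who" (word 1).
It is linked across 1 clause boundary (Ø).
It functions as the subject of "collapsed", so the gap sits immediately after word 4 ("claimed").
Base order: David had claimed who collapsed although Leila had described the panel.

4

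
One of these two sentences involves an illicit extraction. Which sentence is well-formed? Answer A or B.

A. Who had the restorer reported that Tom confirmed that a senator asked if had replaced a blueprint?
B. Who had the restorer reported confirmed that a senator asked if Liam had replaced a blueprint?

In A, the wh-phrase is extracted from inside a wh-island (introduced by "if"), which blocks movement.
In B, the extraction path crosses only that-complement boundaries, which are transparent.
So B is grammatical.

B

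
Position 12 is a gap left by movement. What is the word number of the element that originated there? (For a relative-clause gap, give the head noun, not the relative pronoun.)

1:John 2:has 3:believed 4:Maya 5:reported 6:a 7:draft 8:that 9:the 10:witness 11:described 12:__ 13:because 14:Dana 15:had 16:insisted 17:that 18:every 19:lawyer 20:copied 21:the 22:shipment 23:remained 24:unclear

7

The gap at 12 is the object of "described", inside a relative clause.
The relative pronoun is "that" (word 8); it is bound by the head noun immediately before it.
Its filler is the head noun "draft", at word 7.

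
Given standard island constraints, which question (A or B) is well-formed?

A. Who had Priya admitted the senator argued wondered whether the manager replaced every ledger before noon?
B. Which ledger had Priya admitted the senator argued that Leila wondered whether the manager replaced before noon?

A

In B, the wh-phrase is extracted from inside a wh-island (introduced by "whether"), which blocks movement.
In A, the extraction path crosses only that-complement boundaries, which are transparent.
So A is grammatical.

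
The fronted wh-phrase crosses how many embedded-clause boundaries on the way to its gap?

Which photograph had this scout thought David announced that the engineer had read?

2

"which photograph" is extracted from the object of "read".
Boundaries crossed, outermost first: [Ø], [that] — 2 in total.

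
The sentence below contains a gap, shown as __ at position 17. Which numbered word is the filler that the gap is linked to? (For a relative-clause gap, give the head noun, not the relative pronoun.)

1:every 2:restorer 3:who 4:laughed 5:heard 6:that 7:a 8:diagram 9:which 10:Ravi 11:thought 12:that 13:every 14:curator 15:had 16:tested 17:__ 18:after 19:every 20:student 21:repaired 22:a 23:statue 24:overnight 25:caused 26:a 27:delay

The gap at 17 is the object of "tested", inside a relative clause.
The relative pronoun is "which" (word 9); it is bound by the head noun immediately before it.
Its filler is the head noun "diagram", at word 8.

8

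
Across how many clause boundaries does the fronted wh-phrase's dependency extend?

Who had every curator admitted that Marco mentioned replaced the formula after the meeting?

2

"who" is extracted from the subject of "replaced".
Boundaries crossed, outermost first: [that], [Ø] — 2 in total.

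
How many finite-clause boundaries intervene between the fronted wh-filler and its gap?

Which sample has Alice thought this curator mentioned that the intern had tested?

"which sample" is extracted from the object of "tested".
Boundaries crossed, outermost first: [Ø], [that] — 2 in total.

2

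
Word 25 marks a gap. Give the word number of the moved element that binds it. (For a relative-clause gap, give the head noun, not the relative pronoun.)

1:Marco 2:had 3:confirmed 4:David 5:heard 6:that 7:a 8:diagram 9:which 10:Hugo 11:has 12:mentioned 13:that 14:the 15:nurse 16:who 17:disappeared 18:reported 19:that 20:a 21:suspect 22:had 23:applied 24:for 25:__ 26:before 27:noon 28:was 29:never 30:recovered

The gap at 25 is the prepositional object of "applied", inside a relative clause.
The relative pronoun is "which" (word 9); it is bound by the head noun immediately before it.
Its filler is the head noun "diagram", at word 8.

8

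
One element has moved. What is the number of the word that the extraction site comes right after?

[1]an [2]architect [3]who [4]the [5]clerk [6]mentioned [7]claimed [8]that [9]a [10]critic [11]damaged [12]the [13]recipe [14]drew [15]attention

6

The displaced element is "an architect" (word 2).
It is linked across 1 clause boundary (Ø).
It functions as the subject of "claimed", so the gap sits immediately after word 6 ("mentioned").
Base order: The clerk mentioned that an architect claimed that a critic damaged the recipe.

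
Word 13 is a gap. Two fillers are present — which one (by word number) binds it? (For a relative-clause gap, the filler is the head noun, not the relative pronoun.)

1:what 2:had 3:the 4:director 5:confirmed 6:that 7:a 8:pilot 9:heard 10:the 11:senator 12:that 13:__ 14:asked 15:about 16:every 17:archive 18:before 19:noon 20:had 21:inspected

The marked gap is inside the relative clause, the subject of "asked".
Its filler is the head noun "senator" (via "that"), at word 11.
(The other dependency links word 1 to a gap after word 21.)

11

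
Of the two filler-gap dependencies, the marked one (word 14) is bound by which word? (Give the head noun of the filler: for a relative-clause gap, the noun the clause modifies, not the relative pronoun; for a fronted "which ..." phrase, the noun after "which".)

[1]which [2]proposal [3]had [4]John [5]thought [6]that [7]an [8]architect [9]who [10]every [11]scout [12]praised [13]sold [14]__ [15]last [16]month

The marked gap is the direct object of "sold".
Its filler is the fronted wh-phrase "which proposal", at word 2.
(The other dependency links word 8 to a gap after word 12.)

2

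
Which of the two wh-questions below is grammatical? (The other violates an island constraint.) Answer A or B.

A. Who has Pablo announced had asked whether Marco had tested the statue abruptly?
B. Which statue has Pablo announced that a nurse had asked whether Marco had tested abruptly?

A

In B, the wh-phrase is extracted from inside a wh-island (introduced by "whether"), which blocks movement.
In A, the extraction path crosses only that-complement boundaries, which are transparent.
So A is grammatical.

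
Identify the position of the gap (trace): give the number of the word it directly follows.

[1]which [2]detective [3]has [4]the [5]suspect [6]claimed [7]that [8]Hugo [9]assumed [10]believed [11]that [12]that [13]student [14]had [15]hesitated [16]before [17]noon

The displaced element is "which detective" (word 2).
It is linked across 2 clause boundaries (that → Ø).
It functions as the subject of "believed", so the gap sits immediately after word 9 ("assumed").
Base order: The suspect has claimed that Hugo assumed that which detective believed that that student had hesitated before noon.

9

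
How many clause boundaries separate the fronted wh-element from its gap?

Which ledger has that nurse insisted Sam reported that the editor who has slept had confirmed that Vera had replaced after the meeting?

3

"which ledger" is extracted from the object of "replaced".
Boundaries crossed, outermost first: [Ø], [that], [that] — 3 in total.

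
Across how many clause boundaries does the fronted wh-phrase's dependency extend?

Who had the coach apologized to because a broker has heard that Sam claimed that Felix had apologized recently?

"who" originates inside the matrix clause — no clause boundary is crossed.

0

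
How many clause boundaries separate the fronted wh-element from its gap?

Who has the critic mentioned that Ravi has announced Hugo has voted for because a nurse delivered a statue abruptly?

"who" is extracted from the PP object of "voted".
Boundaries crossed, outermost first: [that], [Ø] — 2 in total.

2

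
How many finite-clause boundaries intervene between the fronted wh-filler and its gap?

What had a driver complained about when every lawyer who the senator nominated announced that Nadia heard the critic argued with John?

0

"what" originates inside the matrix clause — no clause boundary is crossed.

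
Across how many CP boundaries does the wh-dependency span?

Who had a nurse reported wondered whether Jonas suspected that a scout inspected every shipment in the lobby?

"who" is extracted from the subject of "wondered".
Boundaries crossed, outermost first: [Ø] — 1 in total.

1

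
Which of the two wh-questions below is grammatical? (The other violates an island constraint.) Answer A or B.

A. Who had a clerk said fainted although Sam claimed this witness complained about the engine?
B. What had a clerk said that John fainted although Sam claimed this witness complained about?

In B, the wh-phrase is extracted from inside an adjunct island (introduced by "although"), which blocks movement.
In A, the extraction path crosses only that-complement boundaries, which are transparent.
So A is grammatical.

A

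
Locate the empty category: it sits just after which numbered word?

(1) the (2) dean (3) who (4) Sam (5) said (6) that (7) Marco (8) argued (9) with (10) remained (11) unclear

The displaced element is "the dean" (word 2).
It is linked across 1 clause boundary (that).
It functions as the object of the preposition "with" of "argued", so the gap sits immediately after word 9 ("with").
Base order: Sam said that Marco argued with the dean.

9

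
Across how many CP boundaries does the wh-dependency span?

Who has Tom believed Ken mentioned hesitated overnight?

2

"who" is extracted from the subject of "hesitated".
Boundaries crossed, outermost first: [Ø], [Ø] — 2 in total.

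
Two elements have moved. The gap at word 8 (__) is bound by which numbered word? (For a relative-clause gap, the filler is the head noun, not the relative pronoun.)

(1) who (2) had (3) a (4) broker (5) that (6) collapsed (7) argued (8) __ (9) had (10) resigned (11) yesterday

1

The marked gap is the subject of "resigned".
Its filler is the fronted wh-phrase "who", at word 1.
(The other dependency links word 4 to a gap after word 5.)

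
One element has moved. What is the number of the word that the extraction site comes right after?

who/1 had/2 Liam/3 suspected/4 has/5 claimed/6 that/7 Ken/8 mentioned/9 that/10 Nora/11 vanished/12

4

The displaced element is "who" (word 1).
It is linked across 1 clause boundary (Ø).
It functions as the subject of "claimed", so the gap sits immediately after word 4 ("suspected").
Base order: Liam had suspected that who has claimed that Ken mentioned that Nora vanished.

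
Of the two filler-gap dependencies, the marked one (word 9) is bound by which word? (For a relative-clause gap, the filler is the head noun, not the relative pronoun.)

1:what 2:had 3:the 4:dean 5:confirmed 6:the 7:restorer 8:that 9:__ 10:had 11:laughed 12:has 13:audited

The marked gap is inside the relative clause, the subject of "laughed".
Its filler is the head noun "restorer" (via "that"), at word 7.
(The other dependency links word 1 to a gap after word 13.)

7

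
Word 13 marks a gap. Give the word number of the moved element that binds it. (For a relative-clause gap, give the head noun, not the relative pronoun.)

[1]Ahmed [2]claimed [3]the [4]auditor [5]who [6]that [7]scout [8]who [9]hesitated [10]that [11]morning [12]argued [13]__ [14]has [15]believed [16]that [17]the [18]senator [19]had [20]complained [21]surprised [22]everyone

4

The gap at 13 is the subject of "believed", inside a relative clause.
The relative pronoun is "who" (word 5); it is bound by the head noun immediately before it.
Its filler is the head noun "auditor", at word 4.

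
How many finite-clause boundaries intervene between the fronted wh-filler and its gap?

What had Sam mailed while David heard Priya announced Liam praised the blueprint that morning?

"what" originates inside the matrix clause — no clause boundary is crossed.

0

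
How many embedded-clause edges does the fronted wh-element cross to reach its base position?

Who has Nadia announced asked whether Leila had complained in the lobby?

1

"who" is extracted from the subject of "asked".
Boundaries crossed, outermost first: [Ø] — 1 in total.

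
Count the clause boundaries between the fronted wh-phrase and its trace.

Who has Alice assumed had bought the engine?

"who" is extracted from the subject of "bought".
Boundaries crossed, outermost first: [Ø] — 1 in total.

1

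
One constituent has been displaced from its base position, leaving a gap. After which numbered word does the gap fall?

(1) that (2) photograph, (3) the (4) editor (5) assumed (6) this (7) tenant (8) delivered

8

The displaced element is "that photograph" (word 2).
It is linked across 1 clause boundary (Ø).
It functions as the direct object of "delivered", so the gap sits immediately after word 8 ("delivered").
Base order: The editor assumed this tenant delivered that photograph.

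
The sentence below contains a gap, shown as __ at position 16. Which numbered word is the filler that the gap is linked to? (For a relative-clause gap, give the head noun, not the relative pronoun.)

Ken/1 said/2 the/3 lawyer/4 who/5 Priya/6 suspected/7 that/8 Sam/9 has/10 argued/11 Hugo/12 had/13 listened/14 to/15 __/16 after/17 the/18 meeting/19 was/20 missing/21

The gap at 16 is the prepositional object of "listened", inside a relative clause.
The relative pronoun is "who" (word 5); it is bound by the head noun immediately before it.
Its filler is the head noun "lawyer", at word 4.

4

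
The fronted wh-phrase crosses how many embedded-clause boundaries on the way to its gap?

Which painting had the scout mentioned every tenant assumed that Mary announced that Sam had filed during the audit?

3

"which painting" is extracted from the object of "filed".
Boundaries crossed, outermost first: [Ø], [that], [that] — 3 in total.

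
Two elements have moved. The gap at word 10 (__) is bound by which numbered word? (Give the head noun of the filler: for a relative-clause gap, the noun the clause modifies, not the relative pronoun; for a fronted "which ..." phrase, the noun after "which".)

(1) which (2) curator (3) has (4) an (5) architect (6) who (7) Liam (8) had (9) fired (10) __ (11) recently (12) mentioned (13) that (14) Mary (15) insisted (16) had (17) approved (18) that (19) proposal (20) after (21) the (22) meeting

5

The marked gap is inside the relative clause, the direct object of "fired".
Its filler is the head noun "architect" (via "who"), at word 5.
(The other dependency links word 2 to a gap after word 15.)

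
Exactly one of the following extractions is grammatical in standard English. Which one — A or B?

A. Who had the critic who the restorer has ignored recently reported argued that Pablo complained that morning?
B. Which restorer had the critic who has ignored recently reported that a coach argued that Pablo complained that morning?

A

In B, the wh-phrase is extracted from inside a complex-NP island (relative clause) (introduced by "who"), which blocks movement.
In A, the extraction path crosses only that-complement boundaries, which are transparent.
So A is grammatical.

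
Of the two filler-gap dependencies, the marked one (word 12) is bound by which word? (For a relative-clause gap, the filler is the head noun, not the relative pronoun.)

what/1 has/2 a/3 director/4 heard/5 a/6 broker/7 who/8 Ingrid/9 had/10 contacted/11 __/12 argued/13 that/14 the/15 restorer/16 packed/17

The marked gap is inside the relative clause, the direct object of "contacted".
Its filler is the head noun "broker" (via "who"), at word 7.
(The other dependency links word 1 to a gap after word 17.)

7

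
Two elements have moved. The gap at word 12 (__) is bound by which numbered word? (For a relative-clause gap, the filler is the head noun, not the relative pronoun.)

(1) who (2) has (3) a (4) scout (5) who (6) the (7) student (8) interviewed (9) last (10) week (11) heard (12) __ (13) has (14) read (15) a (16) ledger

1

The marked gap is the subject of "read".
Its filler is the fronted wh-phrase "who", at word 1.
(The other dependency links word 4 to a gap after word 8.)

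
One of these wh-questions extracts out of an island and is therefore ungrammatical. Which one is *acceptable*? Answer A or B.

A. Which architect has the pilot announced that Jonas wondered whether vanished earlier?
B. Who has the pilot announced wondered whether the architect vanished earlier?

In A, the wh-phrase is extracted from inside a wh-island (introduced by "whether"), which blocks movement.
In B, the extraction path crosses only that-complement boundaries, which are transparent.
So B is grammatical.

B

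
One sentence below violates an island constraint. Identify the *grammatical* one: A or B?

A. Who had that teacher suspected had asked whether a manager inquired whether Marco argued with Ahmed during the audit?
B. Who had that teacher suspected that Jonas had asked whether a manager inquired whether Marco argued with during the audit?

In B, the wh-phrase is extracted from inside a wh-island (introduced by "whether"), which blocks movement.
In A, the extraction path crosses only that-complement boundaries, which are transparent.
So A is grammatical.

A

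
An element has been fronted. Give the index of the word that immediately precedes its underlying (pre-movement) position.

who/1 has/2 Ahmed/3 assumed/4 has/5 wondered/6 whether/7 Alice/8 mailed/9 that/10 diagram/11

4

The displaced element is "who" (word 1).
It is linked across 1 clause boundary (Ø).
It functions as the subject of "wondered", so the gap sits immediately after word 4 ("assumed").
Base order: Ahmed has assumed who has wondered whether Alice mailed that diagram.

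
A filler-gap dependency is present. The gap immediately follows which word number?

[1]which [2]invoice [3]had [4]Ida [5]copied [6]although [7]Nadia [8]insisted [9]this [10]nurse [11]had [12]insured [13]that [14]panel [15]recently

The displaced element is "which invoice" (word 2).
It functions as the direct object of "copied", so the gap sits immediately after word 5 ("copied").
Base order: Ida had copied which invoice although Nadia insisted this nurse had insured that panel recently.

5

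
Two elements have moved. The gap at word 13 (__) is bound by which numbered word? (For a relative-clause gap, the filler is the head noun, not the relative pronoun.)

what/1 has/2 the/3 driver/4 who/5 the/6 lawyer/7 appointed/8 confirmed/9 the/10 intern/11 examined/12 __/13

The marked gap is the direct object of "examined".
Its filler is the fronted wh-phrase "what", at word 1.
(The other dependency links word 4 to a gap after word 8.)

1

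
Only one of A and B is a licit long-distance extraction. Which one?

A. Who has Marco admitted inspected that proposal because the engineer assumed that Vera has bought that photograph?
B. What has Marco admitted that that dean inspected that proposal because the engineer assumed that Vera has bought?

A

In B, the wh-phrase is extracted from inside an adjunct island (introduced by "because"), which blocks movement.
In A, the extraction path crosses only that-complement boundaries, which are transparent.
So A is grammatical.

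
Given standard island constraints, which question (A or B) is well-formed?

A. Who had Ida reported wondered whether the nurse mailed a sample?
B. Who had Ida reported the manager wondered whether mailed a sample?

In B, the wh-phrase is extracted from inside a wh-island (introduced by "whether"), which blocks movement.
In A, the extraction path crosses only that-complement boundaries, which are transparent.
So A is grammatical.

A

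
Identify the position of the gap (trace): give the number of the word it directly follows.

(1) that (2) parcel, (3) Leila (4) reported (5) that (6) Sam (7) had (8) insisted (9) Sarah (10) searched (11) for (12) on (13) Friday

11

The displaced element is "that parcel" (word 2).
It is linked across 2 clause boundaries (that → Ø).
It functions as the object of the preposition "for" of "searched", so the gap sits immediately after word 11 ("for").
Base order: Leila reported that Sam had insisted Sarah searched for that parcel on Friday.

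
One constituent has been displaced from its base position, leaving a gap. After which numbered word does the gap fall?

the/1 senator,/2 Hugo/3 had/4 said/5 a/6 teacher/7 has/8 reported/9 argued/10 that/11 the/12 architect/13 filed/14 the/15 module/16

The displaced element is "the senator" (word 2).
It is linked across 2 clause boundaries (Ø → Ø).
It functions as the subject of "argued", so the gap sits immediately after word 9 ("reported").
Base order: Hugo had said a teacher has reported the senator argued that the architect filed the module.

9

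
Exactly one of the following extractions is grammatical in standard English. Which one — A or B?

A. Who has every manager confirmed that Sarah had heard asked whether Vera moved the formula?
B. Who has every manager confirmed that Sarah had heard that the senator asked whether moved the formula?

In B, the wh-phrase is extracted from inside a wh-island (introduced by "whether"), which blocks movement.
In A, the extraction path crosses only that-complement boundaries, which are transparent.
So A is grammatical.

A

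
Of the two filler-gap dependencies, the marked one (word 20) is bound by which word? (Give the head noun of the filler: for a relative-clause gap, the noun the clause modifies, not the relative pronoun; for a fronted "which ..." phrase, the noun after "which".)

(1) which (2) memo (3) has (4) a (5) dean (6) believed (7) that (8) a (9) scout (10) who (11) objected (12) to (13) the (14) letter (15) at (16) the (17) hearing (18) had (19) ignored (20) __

2

The marked gap is the direct object of "ignored".
Its filler is the fronted wh-phrase "which memo", at word 2.
(The other dependency links word 9 to a gap after word 10.)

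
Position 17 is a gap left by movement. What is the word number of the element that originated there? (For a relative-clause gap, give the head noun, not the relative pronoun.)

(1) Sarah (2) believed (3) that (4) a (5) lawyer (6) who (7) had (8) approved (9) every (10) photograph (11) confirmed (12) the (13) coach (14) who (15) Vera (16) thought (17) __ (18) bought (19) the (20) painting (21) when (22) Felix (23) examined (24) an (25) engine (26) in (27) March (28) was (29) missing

13

The gap at 17 is the subject of "bought", inside a relative clause.
The relative pronoun is "who" (word 14); it is bound by the head noun immediately before it.
Its filler is the head noun "coach", at word 13.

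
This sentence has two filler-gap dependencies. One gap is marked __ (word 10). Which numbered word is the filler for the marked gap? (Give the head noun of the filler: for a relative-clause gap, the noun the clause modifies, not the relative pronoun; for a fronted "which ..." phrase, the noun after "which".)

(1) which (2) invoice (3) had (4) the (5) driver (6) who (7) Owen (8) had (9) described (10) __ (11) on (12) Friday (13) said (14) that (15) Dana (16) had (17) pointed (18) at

The marked gap is inside the relative clause, the direct object of "described".
Its filler is the head noun "driver" (via "who"), at word 5.
(The other dependency links word 2 to a gap after word 18.)

5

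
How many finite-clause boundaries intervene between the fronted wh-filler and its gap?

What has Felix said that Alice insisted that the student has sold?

2

"what" is extracted from the object of "sold".
Boundaries crossed, outermost first: [that], [that] — 2 in total.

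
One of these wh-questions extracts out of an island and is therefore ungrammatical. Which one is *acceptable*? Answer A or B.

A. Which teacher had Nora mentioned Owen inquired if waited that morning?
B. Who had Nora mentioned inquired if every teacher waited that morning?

B

In A, the wh-phrase is extracted from inside a wh-island (introduced by "if"), which blocks movement.
In B, the extraction path crosses only that-complement boundaries, which are transparent.
So B is grammatical.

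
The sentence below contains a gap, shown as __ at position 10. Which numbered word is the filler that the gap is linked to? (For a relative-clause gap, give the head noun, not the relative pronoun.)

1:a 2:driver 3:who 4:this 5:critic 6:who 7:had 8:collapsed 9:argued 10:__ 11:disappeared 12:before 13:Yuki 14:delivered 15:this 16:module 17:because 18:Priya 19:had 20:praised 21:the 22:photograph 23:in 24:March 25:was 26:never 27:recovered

The gap at 10 is the subject of "disappeared", inside a relative clause.
The relative pronoun is "who" (word 3); it is bound by the head noun immediately before it.
Its filler is the head noun "driver", at word 2.

2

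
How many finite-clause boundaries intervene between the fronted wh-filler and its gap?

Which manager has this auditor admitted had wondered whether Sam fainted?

1

"which manager" is extracted from the subject of "wondered".
Boundaries crossed, outermost first: [Ø] — 1 in total.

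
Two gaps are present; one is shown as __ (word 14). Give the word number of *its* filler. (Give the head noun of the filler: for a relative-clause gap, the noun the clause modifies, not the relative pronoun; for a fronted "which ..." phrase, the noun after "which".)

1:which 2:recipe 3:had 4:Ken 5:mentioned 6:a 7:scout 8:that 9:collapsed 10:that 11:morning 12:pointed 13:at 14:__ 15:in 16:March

2

The marked gap is the object of the preposition "at" of "pointed".
Its filler is the fronted wh-phrase "which recipe", at word 2.
(The other dependency links word 7 to a gap after word 8.)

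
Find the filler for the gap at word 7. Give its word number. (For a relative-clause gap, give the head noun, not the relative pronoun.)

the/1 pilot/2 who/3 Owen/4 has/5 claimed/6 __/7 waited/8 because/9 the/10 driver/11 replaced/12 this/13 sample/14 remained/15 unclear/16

The gap at 7 is the subject of "waited", inside a relative clause.
The relative pronoun is "who" (word 3); it is bound by the head noun immediately before it.
Its filler is the head noun "pilot", at word 2.

2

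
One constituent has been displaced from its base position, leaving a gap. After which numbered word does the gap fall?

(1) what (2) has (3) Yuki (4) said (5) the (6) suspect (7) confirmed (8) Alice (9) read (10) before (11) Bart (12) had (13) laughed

The displaced element is "what" (word 1).
It is linked across 2 clause boundaries (Ø → Ø).
It functions as the direct object of "read", so the gap sits immediately after word 9 ("read").
Base order: Yuki has said the suspect confirmed Alice read what before Bart had laughed.

9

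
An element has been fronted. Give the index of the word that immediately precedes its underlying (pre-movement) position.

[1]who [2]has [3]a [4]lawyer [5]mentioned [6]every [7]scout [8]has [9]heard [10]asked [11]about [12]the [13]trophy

The displaced element is "who" (word 1).
It is linked across 2 clause boundaries (Ø → Ø).
It functions as the subject of "asked", so the gap sits immediately after word 9 ("heard").
Base order: A lawyer has mentioned every scout has heard that who asked about the trophy.

9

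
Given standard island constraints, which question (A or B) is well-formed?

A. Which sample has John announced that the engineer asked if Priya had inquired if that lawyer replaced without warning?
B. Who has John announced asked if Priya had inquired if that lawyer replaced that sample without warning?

B

In A, the wh-phrase is extracted from inside a wh-island (introduced by "if"), which blocks movement.
In B, the extraction path crosses only that-complement boundaries, which are transparent.
So B is grammatical.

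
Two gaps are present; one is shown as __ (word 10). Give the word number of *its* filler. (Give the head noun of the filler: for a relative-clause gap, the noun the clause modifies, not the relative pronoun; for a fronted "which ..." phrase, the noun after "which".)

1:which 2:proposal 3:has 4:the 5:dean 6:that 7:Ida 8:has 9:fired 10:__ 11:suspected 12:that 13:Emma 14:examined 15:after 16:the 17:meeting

The marked gap is inside the relative clause, the direct object of "fired".
Its filler is the head noun "dean" (via "that"), at word 5.
(The other dependency links word 2 to a gap after word 14.)

5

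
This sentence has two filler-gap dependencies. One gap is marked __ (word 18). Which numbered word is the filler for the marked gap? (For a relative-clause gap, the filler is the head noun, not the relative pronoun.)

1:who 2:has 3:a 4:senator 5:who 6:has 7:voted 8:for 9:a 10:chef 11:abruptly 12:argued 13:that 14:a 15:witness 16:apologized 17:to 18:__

1

The marked gap is the object of the preposition "to" of "apologized".
Its filler is the fronted wh-phrase "who", at word 1.
(The other dependency links word 4 to a gap after word 5.)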